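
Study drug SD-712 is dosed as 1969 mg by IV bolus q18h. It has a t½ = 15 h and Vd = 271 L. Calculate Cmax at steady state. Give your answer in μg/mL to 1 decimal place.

τ/t½ = 18/15 ≈ 1.2, so fraction remaining f = (1/2)^(18/15) ≈ 0.4353.
Accumulation ratio R = 1/(1 − f) ≈ 1/0.5647 ≈ 1.7709.
Single-dose peak C₀ = D/Vd = 1969/271 ≈ 7.266 μg/mL.
Steady-state peak Cmax,ss = C₀·R ≈ 7.266 × 1.7709 ≈ 12.867 μg/mL.

12.9 μg/mL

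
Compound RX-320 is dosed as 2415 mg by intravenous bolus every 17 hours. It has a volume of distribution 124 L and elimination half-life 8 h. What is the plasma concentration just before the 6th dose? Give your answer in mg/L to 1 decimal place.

f = (1/2)^(τ/t½) = (1/2)^(17/8) ≈ 0.2293.
C₀ = D/Vd = 2415/124 ≈ 19.476 mg/L.
Before the 6th dose, 5 doses have been given. Superposition: Cmin = C₀·(f + f² + … + f^5).
≈ 19.476 × (0.2293 + 0.0526 + 0.0121 + 0.0028 + 0.0006) ≈ 19.476 × 0.2974 ≈ 5.792 mg/L.

5.8 mg/L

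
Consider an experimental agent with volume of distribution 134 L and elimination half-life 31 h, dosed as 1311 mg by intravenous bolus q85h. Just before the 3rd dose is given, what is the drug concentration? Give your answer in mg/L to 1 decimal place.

1.7 mg/L

f = (1/2)^(τ/t½) = (1/2)^(85/31) ≈ 0.1495.
C₀ = D/Vd = 1311/134 ≈ 9.784 mg/L.
Before the 3rd dose, 2 doses have been given. Superposition: Cmin = C₀·(f + f²).
≈ 9.784 × (0.1495 + 0.0224) ≈ 9.784 × 0.1719 ≈ 1.682 mg/L.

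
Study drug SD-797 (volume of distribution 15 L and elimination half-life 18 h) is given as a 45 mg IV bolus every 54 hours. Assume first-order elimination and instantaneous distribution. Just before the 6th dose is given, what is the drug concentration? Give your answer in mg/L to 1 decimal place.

0.4 mg/L

f = (1/2)^(τ/t½) = (1/2)^(54/18) ≈ 0.1250.
C₀ = D/Vd = 45/15 ≈ 3.000 mg/L.
Before the 6th dose, 5 doses have been given. Superposition: Cmin = C₀·(f + f² + … + f^5).
≈ 3.000 × (0.1250 + 0.0156 + 0.0020 + 0.0002 + 0.0000) ≈ 3.000 × 0.1428 ≈ 0.428 mg/L.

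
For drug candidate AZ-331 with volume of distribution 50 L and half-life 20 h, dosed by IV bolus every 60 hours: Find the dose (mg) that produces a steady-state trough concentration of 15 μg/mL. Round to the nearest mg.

τ/t½ = 60/20 ≈ 3, so f = (1/2)^(60/20) ≈ 0.125000.
Cmin,ss = (D/Vd)·f/(1−f), so D = Cmin,ss·Vd·(1−f)/f.
D = 15 × 50 × (1−f)/f ≈ 15 × 50 × 7.00000 ≈ 5250.00 mg.

5250 mg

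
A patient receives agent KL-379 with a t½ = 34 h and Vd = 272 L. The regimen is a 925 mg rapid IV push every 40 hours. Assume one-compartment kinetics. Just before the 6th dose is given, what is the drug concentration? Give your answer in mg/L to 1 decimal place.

f = (1/2)^(τ/t½) = (1/2)^(40/34) ≈ 0.4424.
C₀ = D/Vd = 925/272 ≈ 3.401 mg/L.
Before the 6th dose, 5 doses have been given. Superposition: Cmin = C₀·(f + f² + … + f^5).
≈ 3.401 × (0.4424 + 0.1957 + 0.0866 + 0.0383 + 0.0169) ≈ 3.401 × 0.7799 ≈ 2.652 mg/L.

2.7 mg/L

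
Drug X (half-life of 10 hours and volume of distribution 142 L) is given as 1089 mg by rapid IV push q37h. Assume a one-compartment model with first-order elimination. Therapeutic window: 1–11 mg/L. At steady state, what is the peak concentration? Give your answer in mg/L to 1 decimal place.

τ/t½ = 37/10 ≈ 3.7, so fraction remaining f = (1/2)^(37/10) ≈ 0.0769.
At steady state, accumulation factor R = 1/(1 − e^(−kτ)) ≈ 1.0833.
Each bolus raises the concentration by D/Vd = 1089/142 ≈ 7.669 mg/L.
Cmax,ss = C₀/(1 − f) ≈ 7.669/0.9231 ≈ 8.308 mg/L.
Peak 8.3 mg/L vs MTC 11 mg/L: below toxic threshold.

8.3 mg/L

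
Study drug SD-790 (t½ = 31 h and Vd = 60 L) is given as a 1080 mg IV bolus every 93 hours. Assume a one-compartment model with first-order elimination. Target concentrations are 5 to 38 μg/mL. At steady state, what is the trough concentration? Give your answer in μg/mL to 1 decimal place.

2.6 μg/mL

τ = 93 h = 3 half-lives, so f = (1/2)^3 = 0.125.
At steady state, R = 1/(1 − 0.125) = 8/7.
Single-dose peak C₀ = D/Vd = 1080/60 = 18 μg/mL.
Steady-state peak Cmax,ss = C₀·R = 18 × 8/7 ≈ 20.571 μg/mL.
Steady-state trough Cmin,ss = Cmax,ss·f ≈ 20.571 × 0.125 ≈ 2.571 μg/mL.
Trough 2.6 μg/mL vs MEC 5 μg/mL: subtherapeutic.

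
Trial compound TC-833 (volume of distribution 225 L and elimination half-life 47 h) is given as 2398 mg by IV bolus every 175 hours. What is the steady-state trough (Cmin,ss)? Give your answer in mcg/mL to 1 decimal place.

Over one 175-h interval, 175/47 ≈ 3.7234 half-lives elapse, leaving f ≈ 0.0757 of each dose.
Accumulation ratio R = 1/(1 − f) ≈ 1/0.9243 ≈ 1.0819.
Single-dose peak C₀ = D/Vd = 2398/225 ≈ 10.658 mcg/mL.
Cmax,ss = C₀/(1 − f) ≈ 10.658/0.9243 ≈ 11.531 mcg/mL.
One interval later, Cmin,ss = Cmax,ss·e^(−kτ) ≈ 11.531 × 0.0757 ≈ 0.873 mcg/mL.

0.9 mcg/mL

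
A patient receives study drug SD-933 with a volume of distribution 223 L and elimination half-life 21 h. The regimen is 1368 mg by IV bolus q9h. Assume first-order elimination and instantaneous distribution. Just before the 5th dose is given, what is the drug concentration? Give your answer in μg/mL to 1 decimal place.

12.3 μg/mL

f = (1/2)^(τ/t½) = (1/2)^(9/21) ≈ 0.7430.
C₀ = D/Vd = 1368/223 ≈ 6.135 μg/mL.
Before the 5th dose, 4 doses have been given. Superposition: Cmin = C₀·(f + f² + … + f^4).
≈ 6.135 × (0.7430 + 0.5520 + 0.4102 + 0.3048) ≈ 6.135 × 2.0100 ≈ 12.331 μg/mL.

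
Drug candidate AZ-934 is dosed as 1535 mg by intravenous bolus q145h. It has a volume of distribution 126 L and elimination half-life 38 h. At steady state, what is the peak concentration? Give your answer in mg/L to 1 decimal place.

k = ln2/t½ = ln2/38 ≈ 0.018241 h⁻¹; fraction remaining f = e^(−kτ) = e^(−0.018241×145) ≈ 0.0710.
Accumulation ratio R = 1/(1 − f) ≈ 1/0.9290 ≈ 1.0764.
Each bolus raises the concentration by D/Vd = 1535/126 ≈ 12.183 mg/L.
Steady-state peak Cmax,ss = C₀·R ≈ 12.183 × 1.0764 ≈ 13.114 mg/L.

13.1 mg/L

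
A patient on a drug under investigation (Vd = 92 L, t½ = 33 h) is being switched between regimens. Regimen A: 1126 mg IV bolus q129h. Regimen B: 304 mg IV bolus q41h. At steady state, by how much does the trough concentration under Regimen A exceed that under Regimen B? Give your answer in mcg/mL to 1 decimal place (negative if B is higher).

-1.5 mcg/mL

Regimen A: f = (1/2)^(129/33) ≈ 0.0666; Cmin,ss = (1126/92)·f/(1−f) ≈ 0.873 mcg/mL.
Regimen B: f = (1/2)^(41/33) ≈ 0.4227; Cmin,ss = (304/92)·f/(1−f) ≈ 2.419 mcg/mL.
Difference ≈ 0.873 − 2.419 ≈ -1.546 mcg/mL.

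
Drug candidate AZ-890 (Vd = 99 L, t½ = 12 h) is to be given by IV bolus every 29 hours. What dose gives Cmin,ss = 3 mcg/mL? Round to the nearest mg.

τ/t½ = 29/12 ≈ 2.4167, so f = (1/2)^(29/12) ≈ 0.187288.
Cmin,ss = (D/Vd)·f/(1−f), so D = Cmin,ss·Vd·(1−f)/f.
D = 3 × 99 × (1−f)/f ≈ 3 × 99 × 4.33937 ≈ 1288.79 mg.

1289 mg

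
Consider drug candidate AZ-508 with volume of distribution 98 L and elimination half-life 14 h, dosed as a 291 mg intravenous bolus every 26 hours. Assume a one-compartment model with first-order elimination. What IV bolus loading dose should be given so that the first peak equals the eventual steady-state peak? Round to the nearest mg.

f = (1/2)^(26/14) ≈ 0.276022; accumulation ratio R = 1/(1−f) ≈ 1.38126.
Loading dose to hit Cmax,ss on first dose: D_load = D_maint·R ≈ 291 × 1.38126 ≈ 401.95 mg.

402 mg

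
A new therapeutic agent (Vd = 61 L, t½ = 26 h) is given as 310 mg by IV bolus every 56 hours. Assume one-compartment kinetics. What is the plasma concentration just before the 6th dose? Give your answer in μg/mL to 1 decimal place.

f = (1/2)^(τ/t½) = (1/2)^(56/26) ≈ 0.2247.
C₀ = D/Vd = 310/61 ≈ 5.082 μg/mL.
Before the 6th dose, 5 doses have been given. Superposition: Cmin = C₀·(f + f² + … + f^5).
≈ 5.082 × (0.2247 + 0.0505 + 0.0113 + 0.0025 + 0.0006) ≈ 5.082 × 0.2896 ≈ 1.472 μg/mL.

1.5 μg/mL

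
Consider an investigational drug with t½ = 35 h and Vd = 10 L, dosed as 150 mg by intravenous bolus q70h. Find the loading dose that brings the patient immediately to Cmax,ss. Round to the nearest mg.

200 mg

f = (1/2)^(70/35) ≈ 0.250000; accumulation ratio R = 1/(1−f) ≈ 1.33333.
Loading dose to hit Cmax,ss on first dose: D_load = D_maint·R ≈ 150 × 1.33333 ≈ 200.00 mg.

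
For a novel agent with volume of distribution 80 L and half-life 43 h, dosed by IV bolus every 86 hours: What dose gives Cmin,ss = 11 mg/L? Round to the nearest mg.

2640 mg

τ/t½ = 86/43 ≈ 2, so f = (1/2)^(86/43) ≈ 0.250000.
Cmin,ss = (D/Vd)·f/(1−f), so D = Cmin,ss·Vd·(1−f)/f.
D = 11 × 80 × (1−f)/f ≈ 11 × 80 × 3.00000 ≈ 2640.00 mg.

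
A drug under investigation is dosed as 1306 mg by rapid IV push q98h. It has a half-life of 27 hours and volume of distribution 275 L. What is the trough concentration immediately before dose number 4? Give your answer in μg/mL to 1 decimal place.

0.4 μg/mL

f = (1/2)^(τ/t½) = (1/2)^(98/27) ≈ 0.0808.
C₀ = D/Vd = 1306/275 ≈ 4.749 μg/mL.
Before the 4th dose, 3 doses have been given. Superposition: Cmin = C₀·(f + f² + … + f^3).
≈ 4.749 × (0.0808 + 0.0065 + 0.0005) ≈ 4.749 × 0.0878 ≈ 0.417 μg/mL.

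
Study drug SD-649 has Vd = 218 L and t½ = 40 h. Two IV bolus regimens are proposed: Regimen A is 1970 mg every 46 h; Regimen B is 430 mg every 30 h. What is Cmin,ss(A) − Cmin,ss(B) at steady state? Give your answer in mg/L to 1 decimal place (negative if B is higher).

Regimen A: f = (1/2)^(46/40) ≈ 0.4506; Cmin,ss = (1970/218)·f/(1−f) ≈ 7.412 mg/L.
Regimen B: f = (1/2)^(30/40) ≈ 0.5946; Cmin,ss = (430/218)·f/(1−f) ≈ 2.893 mg/L.
Difference ≈ 7.412 − 2.893 ≈ 4.519 mg/L.

4.5 mg/L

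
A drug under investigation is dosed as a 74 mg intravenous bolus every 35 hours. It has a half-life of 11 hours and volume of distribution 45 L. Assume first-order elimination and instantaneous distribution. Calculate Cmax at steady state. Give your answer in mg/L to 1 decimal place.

k = ln2/t½ = ln2/11 ≈ 0.063013 h⁻¹; fraction remaining f = e^(−kτ) = e^(−0.063013×35) ≈ 0.1102.
At steady state, accumulation factor R = 1/(1 − e^(−kτ)) ≈ 1.1238.
Each bolus raises the concentration by D/Vd = 74/45 ≈ 1.644 mg/L.
Cmax,ss = C₀/(1 − f) ≈ 1.644/0.8898 ≈ 1.848 mg/L.

1.8 mg/L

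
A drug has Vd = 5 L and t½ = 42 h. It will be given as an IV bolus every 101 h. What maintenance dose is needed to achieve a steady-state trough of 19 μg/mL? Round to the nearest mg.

τ/t½ = 101/42 ≈ 2.4048, so f = (1/2)^(101/42) ≈ 0.188840.
Cmin,ss = (D/Vd)·f/(1−f), so D = Cmin,ss·Vd·(1−f)/f.
D = 19 × 5 × (1−f)/f ≈ 19 × 5 × 4.29549 ≈ 408.07 mg.

408 mg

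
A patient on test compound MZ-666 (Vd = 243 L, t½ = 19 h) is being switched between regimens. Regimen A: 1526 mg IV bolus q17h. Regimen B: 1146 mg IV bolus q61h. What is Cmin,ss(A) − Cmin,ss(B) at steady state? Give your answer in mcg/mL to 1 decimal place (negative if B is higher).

6.7 mcg/mL

Regimen A: f = (1/2)^(17/19) ≈ 0.5378; Cmin,ss = (1526/243)·f/(1−f) ≈ 7.307 mcg/mL.
Regimen B: f = (1/2)^(61/19) ≈ 0.1080; Cmin,ss = (1146/243)·f/(1−f) ≈ 0.571 mcg/mL.
Difference ≈ 7.307 − 0.571 ≈ 6.736 mcg/mL.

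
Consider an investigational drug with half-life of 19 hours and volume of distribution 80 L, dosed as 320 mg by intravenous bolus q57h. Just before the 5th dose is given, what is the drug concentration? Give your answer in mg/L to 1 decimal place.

f = (1/2)^(τ/t½) = (1/2)^(57/19) ≈ 0.1250.
C₀ = D/Vd = 320/80 ≈ 4.000 mg/L.
Before the 5th dose, 4 doses have been given. Superposition: Cmin = C₀·(f + f² + … + f^4).
≈ 4.000 × (0.1250 + 0.0156 + 0.0020 + 0.0002) ≈ 4.000 × 0.1428 ≈ 0.571 mg/L.

0.6 mg/L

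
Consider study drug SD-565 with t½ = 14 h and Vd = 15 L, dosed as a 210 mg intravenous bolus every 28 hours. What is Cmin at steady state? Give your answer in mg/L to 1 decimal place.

4.7 mg/L

τ = 28 h = 2 half-lives, so f = (1/2)^2 = 0.25.
Accumulation ratio R = 1/(1 − f) = 1/0.75 = 4/3.
Single-dose peak C₀ = D/Vd = 210/15 = 14 mg/L.
Steady-state peak Cmax,ss = C₀·R = 14 × 4/3 ≈ 18.667 mg/L.
Steady-state trough Cmin,ss = Cmax,ss·f ≈ 18.667 × 0.25 ≈ 4.667 mg/L.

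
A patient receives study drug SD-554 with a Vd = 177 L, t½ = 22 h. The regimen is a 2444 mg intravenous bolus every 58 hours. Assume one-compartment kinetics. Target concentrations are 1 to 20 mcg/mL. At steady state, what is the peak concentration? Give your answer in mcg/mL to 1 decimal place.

k = ln2/t½ = ln2/22 ≈ 0.031507 h⁻¹; fraction remaining f = e^(−kτ) = e^(−0.031507×58) ≈ 0.1608.
Accumulation ratio R = 1/(1 − f) ≈ 1/0.8392 ≈ 1.1916.
Single-dose peak C₀ = D/Vd = 2444/177 ≈ 13.808 mcg/mL.
Cmax,ss = C₀/(1 − f) ≈ 13.808/0.8392 ≈ 16.454 mcg/mL.
Peak 16.5 mcg/mL vs MTC 20 mcg/mL: below toxic threshold.

16.5 mcg/mL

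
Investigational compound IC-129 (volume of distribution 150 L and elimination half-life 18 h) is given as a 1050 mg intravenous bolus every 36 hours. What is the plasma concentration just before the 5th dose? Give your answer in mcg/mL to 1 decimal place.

f = (1/2)^(τ/t½) = (1/2)^(36/18) ≈ 0.2500.
C₀ = D/Vd = 1050/150 ≈ 7.000 mcg/mL.
Before the 5th dose, 4 doses have been given. Superposition: Cmin = C₀·(f + f² + … + f^4).
≈ 7.000 × (0.2500 + 0.0625 + 0.0156 + 0.0039) ≈ 7.000 × 0.3320 ≈ 2.324 mcg/mL.

2.3 mcg/mL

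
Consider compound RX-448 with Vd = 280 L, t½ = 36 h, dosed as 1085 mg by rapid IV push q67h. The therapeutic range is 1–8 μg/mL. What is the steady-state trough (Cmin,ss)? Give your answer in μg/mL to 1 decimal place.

k = ln2/t½ = ln2/36 ≈ 0.019254 h⁻¹; fraction remaining f = e^(−kτ) = e^(−0.019254×67) ≈ 0.2753.
Each bolus raises the concentration by D/Vd = 1085/280 ≈ 3.875 μg/mL.
Steady-state trough Cmin,ss = C₀·f/(1−f) ≈ 3.875 × 0.2753/0.7247 ≈ 1.472 μg/mL.
Trough 1.5 μg/mL vs MEC 1 μg/mL: adequate.

1.5 μg/mL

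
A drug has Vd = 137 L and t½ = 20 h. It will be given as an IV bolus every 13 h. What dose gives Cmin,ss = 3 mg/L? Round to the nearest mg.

τ/t½ = 13/20 ≈ 0.65, so f = (1/2)^(13/20) ≈ 0.637280.
Cmin,ss = (D/Vd)·f/(1−f), so D = Cmin,ss·Vd·(1−f)/f.
D = 3 × 137 × (1−f)/f ≈ 3 × 137 × 0.56917 ≈ 233.93 mg.

234 mg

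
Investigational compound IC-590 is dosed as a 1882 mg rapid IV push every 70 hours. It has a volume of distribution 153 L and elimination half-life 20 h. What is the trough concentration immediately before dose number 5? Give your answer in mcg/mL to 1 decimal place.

f = (1/2)^(τ/t½) = (1/2)^(70/20) ≈ 0.0884.
C₀ = D/Vd = 1882/153 ≈ 12.301 mcg/mL.
Before the 5th dose, 4 doses have been given. Superposition: Cmin = C₀·(f + f² + … + f^4).
≈ 12.301 × (0.0884 + 0.0078 + 0.0007 + 0.0001) ≈ 12.301 × 0.0970 ≈ 1.193 mcg/mL.

1.2 mcg/mL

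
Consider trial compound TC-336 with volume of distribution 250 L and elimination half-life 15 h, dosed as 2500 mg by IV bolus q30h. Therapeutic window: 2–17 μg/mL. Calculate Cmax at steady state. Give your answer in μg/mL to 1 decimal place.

13.3 μg/mL

The dosing interval is 2 half-lives, so f = 2^(−2) = 0.25.
Accumulation ratio R = 1/(1 − f) = 1/0.75 = 4/3.
Single-dose peak C₀ = D/Vd = 2500/250 = 10 μg/mL.
Steady-state peak Cmax,ss = C₀·R = 10 × 4/3 ≈ 13.333 μg/mL.
Peak 13.3 μg/mL vs MTC 17 μg/mL: below toxic threshold.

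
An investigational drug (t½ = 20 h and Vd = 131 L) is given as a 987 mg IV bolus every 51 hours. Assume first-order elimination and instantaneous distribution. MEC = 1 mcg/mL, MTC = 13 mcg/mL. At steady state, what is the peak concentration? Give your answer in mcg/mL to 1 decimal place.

9.1 mcg/mL

τ/t½ = 51/20 ≈ 2.55, so fraction remaining f = (1/2)^(51/20) ≈ 0.1708.
At steady state, accumulation factor R = 1/(1 − e^(−kτ)) ≈ 1.2060.
Single-dose peak C₀ = D/Vd = 987/131 ≈ 7.534 mcg/mL.
Steady-state peak Cmax,ss = C₀·R ≈ 7.534 × 1.2060 ≈ 9.086 mcg/mL.
Peak 9.1 mcg/mL vs MTC 13 mcg/mL: below toxic threshold.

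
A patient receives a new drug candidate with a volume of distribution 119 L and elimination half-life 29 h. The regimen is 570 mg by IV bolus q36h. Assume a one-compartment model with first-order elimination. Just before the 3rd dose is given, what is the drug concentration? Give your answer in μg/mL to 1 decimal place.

2.9 μg/mL

f = (1/2)^(τ/t½) = (1/2)^(36/29) ≈ 0.4230.
C₀ = D/Vd = 570/119 ≈ 4.790 μg/mL.
Before the 3rd dose, 2 doses have been given. Superposition: Cmin = C₀·(f + f²).
≈ 4.790 × (0.4230 + 0.1789) ≈ 4.790 × 0.6019 ≈ 2.883 μg/mL.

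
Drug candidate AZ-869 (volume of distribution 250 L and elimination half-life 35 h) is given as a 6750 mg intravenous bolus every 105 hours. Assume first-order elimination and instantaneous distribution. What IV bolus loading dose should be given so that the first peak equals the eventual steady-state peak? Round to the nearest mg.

7714 mg

f = (1/2)^(105/35) ≈ 0.125000; accumulation ratio R = 1/(1−f) ≈ 1.14286.
Loading dose to hit Cmax,ss on first dose: D_load = D_maint·R ≈ 6750 × 1.14286 ≈ 7714.31 mg.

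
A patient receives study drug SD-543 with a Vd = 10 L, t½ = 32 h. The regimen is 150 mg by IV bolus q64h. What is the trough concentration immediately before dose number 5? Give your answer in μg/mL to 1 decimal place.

f = (1/2)^(τ/t½) = (1/2)^(64/32) ≈ 0.2500.
C₀ = D/Vd = 150/10 ≈ 15.000 μg/mL.
Before the 5th dose, 4 doses have been given. Superposition: Cmin = C₀·(f + f² + … + f^4).
≈ 15.000 × (0.2500 + 0.0625 + 0.0156 + 0.0039) ≈ 15.000 × 0.3320 ≈ 4.980 μg/mL.

5.0 μg/mL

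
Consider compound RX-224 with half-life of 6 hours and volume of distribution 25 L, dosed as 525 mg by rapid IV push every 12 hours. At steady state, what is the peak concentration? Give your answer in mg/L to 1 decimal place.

28.0 mg/L

τ = 12 h = 2 half-lives, so f = (1/2)^2 = 0.25.
Accumulation ratio R = 1/(1 − f) = 1/0.75 = 4/3.
Single-dose peak C₀ = D/Vd = 525/25 = 21 mg/L.
Steady-state peak Cmax,ss = C₀·R = 21 × 4/3 ≈ 28.000 mg/L.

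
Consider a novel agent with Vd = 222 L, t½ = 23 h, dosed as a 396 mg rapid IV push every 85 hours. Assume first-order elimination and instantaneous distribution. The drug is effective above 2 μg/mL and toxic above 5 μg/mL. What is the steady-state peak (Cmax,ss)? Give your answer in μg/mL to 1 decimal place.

1.9 μg/mL

τ/t½ = 85/23 ≈ 3.6957, so fraction remaining f = (1/2)^(85/23) ≈ 0.0772.
Accumulation ratio R = 1/(1 − f) ≈ 1/0.9228 ≈ 1.0837.
Each bolus raises the concentration by D/Vd = 396/222 ≈ 1.784 μg/mL.
Cmax,ss = C₀/(1 − f) ≈ 1.784/0.9228 ≈ 1.933 μg/mL.
Peak 1.9 μg/mL vs MTC 5 μg/mL: below toxic threshold.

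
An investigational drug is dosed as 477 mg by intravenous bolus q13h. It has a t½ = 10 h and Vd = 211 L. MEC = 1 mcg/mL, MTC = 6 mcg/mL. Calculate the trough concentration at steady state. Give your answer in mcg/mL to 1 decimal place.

k = ln2/t½ = ln2/10 ≈ 0.069315 h⁻¹; fraction remaining f = e^(−kτ) = e^(−0.069315×13) ≈ 0.4061.
At steady state, accumulation factor R = 1/(1 − e^(−kτ)) ≈ 1.6838.
Single-dose peak C₀ = D/Vd = 477/211 ≈ 2.261 mcg/mL.
Steady-state peak Cmax,ss = C₀·R ≈ 2.261 × 1.6838 ≈ 3.807 mcg/mL.
Steady-state trough Cmin,ss = Cmax,ss·f ≈ 3.807 × 0.4061 ≈ 1.546 mcg/mL.
Trough 1.5 mcg/mL vs MEC 1 mcg/mL: adequate.

1.5 mcg/mL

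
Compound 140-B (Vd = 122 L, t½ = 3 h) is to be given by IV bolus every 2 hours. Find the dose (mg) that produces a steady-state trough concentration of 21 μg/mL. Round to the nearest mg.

τ/t½ = 2/3 ≈ 0.66667, so f = (1/2)^(2/3) ≈ 0.629961.
Cmin,ss = (D/Vd)·f/(1−f), so D = Cmin,ss·Vd·(1−f)/f.
D = 21 × 122 × (1−f)/f ≈ 21 × 122 × 0.58740 ≈ 1504.92 mg.

1505 mg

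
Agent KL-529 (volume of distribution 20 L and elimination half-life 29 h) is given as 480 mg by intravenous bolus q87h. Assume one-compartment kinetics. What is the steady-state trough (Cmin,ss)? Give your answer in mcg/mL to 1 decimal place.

3.4 mcg/mL

The dosing interval is 3 half-lives, so f = 2^(−3) = 0.125.
At steady state, R = 1/(1 − 0.125) = 8/7.
Single-dose peak C₀ = D/Vd = 480/20 = 24 mcg/mL.
Steady-state peak Cmax,ss = C₀·R = 24 × 8/7 ≈ 27.429 mcg/mL.
Steady-state trough Cmin,ss = Cmax,ss·f ≈ 27.429 × 0.125 ≈ 3.429 mcg/mL.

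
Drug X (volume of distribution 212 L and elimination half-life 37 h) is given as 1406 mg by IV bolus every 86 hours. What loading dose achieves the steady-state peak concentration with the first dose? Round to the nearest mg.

f = (1/2)^(86/37) ≈ 0.199668; accumulation ratio R = 1/(1−f) ≈ 1.24948.
Loading dose to hit Cmax,ss on first dose: D_load = D_maint·R ≈ 1406 × 1.24948 ≈ 1756.77 mg.

1757 mg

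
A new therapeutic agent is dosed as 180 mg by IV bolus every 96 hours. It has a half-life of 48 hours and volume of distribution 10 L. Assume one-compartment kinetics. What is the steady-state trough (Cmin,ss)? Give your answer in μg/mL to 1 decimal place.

6.0 μg/mL

The dosing interval is 2 half-lives, so f = 2^(−2) = 0.25.
At steady state, R = 1/(1 − 0.25) = 4/3.
Single-dose peak C₀ = D/Vd = 180/10 = 18 μg/mL.
Steady-state peak Cmax,ss = C₀·R = 18 × 4/3 ≈ 24.000 μg/mL.
Steady-state trough Cmin,ss = Cmax,ss·f ≈ 24.000 × 0.25 ≈ 6.000 μg/mL.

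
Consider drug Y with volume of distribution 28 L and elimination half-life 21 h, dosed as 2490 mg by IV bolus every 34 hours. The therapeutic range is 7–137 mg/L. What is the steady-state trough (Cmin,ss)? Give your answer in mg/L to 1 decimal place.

k = ln2/t½ = ln2/21 ≈ 0.033007 h⁻¹; fraction remaining f = e^(−kτ) = e^(−0.033007×34) ≈ 0.3256.
Single-dose peak C₀ = D/Vd = 2490/28 ≈ 88.929 mg/L.
Steady-state trough Cmin,ss = C₀·f/(1−f) ≈ 88.929 × 0.3256/0.6744 ≈ 42.935 mg/L.
Trough 42.9 mg/L vs MEC 7 mg/L: adequate.

42.9 mg/L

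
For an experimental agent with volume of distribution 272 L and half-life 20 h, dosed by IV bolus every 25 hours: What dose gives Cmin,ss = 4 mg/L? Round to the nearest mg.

τ/t½ = 25/20 ≈ 1.25, so f = (1/2)^(25/20) ≈ 0.420448.
Cmin,ss = (D/Vd)·f/(1−f), so D = Cmin,ss·Vd·(1−f)/f.
D = 4 × 272 × (1−f)/f ≈ 4 × 272 × 1.37842 ≈ 1499.72 mg.

1500 mg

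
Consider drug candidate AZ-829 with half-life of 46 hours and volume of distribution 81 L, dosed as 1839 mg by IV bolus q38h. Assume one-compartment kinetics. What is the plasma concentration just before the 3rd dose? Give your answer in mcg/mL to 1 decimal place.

20.0 mcg/mL

f = (1/2)^(τ/t½) = (1/2)^(38/46) ≈ 0.5641.
C₀ = D/Vd = 1839/81 ≈ 22.704 mcg/mL.
Before the 3rd dose, 2 doses have been given. Superposition: Cmin = C₀·(f + f²).
≈ 22.704 × (0.5641 + 0.3182) ≈ 22.704 × 0.8823 ≈ 20.032 mcg/mL.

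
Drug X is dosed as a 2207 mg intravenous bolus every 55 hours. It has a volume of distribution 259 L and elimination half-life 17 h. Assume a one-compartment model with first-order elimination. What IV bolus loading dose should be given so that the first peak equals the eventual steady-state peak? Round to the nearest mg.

f = (1/2)^(55/17) ≈ 0.106189; accumulation ratio R = 1/(1−f) ≈ 1.11880.
Loading dose to hit Cmax,ss on first dose: D_load = D_maint·R ≈ 2207 × 1.11880 ≈ 2469.19 mg.

2469 mg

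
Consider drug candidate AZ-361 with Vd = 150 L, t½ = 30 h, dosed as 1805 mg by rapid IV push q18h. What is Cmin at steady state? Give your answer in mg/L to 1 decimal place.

τ/t½ = 18/30 ≈ 0.6, so fraction remaining f = (1/2)^(18/30) ≈ 0.6598.
Single-dose peak C₀ = D/Vd = 1805/150 ≈ 12.033 mg/L.
Steady-state trough Cmin,ss = C₀·f/(1−f) ≈ 12.033 × 0.6598/0.3402 ≈ 23.337 mg/L.

23.3 mg/L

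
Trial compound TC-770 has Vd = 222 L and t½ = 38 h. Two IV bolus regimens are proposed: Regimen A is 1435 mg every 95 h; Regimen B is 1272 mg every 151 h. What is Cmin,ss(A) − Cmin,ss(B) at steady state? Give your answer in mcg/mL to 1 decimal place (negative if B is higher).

Regimen A: f = (1/2)^(95/38) ≈ 0.1768; Cmin,ss = (1435/222)·f/(1−f) ≈ 1.388 mcg/mL.
Regimen B: f = (1/2)^(151/38) ≈ 0.0637; Cmin,ss = (1272/222)·f/(1−f) ≈ 0.390 mcg/mL.
Difference ≈ 1.388 − 0.390 ≈ 0.998 mcg/mL.

1.0 mcg/mL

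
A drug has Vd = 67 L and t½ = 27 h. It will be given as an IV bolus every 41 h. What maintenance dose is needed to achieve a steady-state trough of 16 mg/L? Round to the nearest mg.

τ/t½ = 41/27 ≈ 1.5185, so f = (1/2)^(41/27) ≈ 0.349044.
Cmin,ss = (D/Vd)·f/(1−f), so D = Cmin,ss·Vd·(1−f)/f.
D = 16 × 67 × (1−f)/f ≈ 16 × 67 × 1.86497 ≈ 1999.25 mg.

1999 mg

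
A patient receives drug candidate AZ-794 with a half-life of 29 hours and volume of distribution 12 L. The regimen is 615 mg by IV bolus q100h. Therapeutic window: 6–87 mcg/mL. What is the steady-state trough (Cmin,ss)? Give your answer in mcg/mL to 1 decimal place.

5.2 mcg/mL

Over one 100-h interval, 100/29 ≈ 3.4483 half-lives elapse, leaving f ≈ 0.0916 of each dose.
Accumulation ratio R = 1/(1 − f) ≈ 1/0.9084 ≈ 1.1008.
Each bolus raises the concentration by D/Vd = 615/12 ≈ 51.250 mcg/mL.
Steady-state peak Cmax,ss = C₀·R ≈ 51.250 × 1.1008 ≈ 56.416 mcg/mL.
Steady-state trough Cmin,ss = Cmax,ss·f ≈ 56.416 × 0.0916 ≈ 5.168 mcg/mL.
Trough 5.2 mcg/mL vs MEC 6 mcg/mL: subtherapeutic.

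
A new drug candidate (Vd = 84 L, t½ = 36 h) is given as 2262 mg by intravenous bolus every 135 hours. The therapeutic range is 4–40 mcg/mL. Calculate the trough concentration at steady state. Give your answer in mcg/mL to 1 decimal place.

Over one 135-h interval, 135/36 ≈ 3.75 half-lives elapse, leaving f ≈ 0.0743 of each dose.
Each bolus raises the concentration by D/Vd = 2262/84 ≈ 26.929 mcg/mL.
Steady-state trough Cmin,ss = C₀·f/(1−f) ≈ 26.929 × 0.0743/0.9257 ≈ 2.161 mcg/mL.
Trough 2.2 mcg/mL vs MEC 4 mcg/mL: subtherapeutic.

2.2 mcg/mL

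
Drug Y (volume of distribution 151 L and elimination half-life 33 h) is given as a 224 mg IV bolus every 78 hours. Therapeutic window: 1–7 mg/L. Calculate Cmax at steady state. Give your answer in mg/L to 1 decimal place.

τ/t½ = 78/33 ≈ 2.3636, so fraction remaining f = (1/2)^(78/33) ≈ 0.1943.
Accumulation ratio R = 1/(1 − f) ≈ 1/0.8057 ≈ 1.2412.
Each bolus raises the concentration by D/Vd = 224/151 ≈ 1.483 mg/L.
Steady-state peak Cmax,ss = C₀·R ≈ 1.483 × 1.2412 ≈ 1.841 mg/L.
Peak 1.8 mg/L vs MTC 7 mg/L: below toxic threshold.

1.8 mg/L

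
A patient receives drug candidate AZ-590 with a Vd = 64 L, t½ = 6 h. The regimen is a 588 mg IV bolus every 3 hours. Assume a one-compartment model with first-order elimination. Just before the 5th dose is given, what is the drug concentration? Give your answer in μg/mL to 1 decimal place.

16.6 μg/mL

f = (1/2)^(τ/t½) = (1/2)^(3/6) ≈ 0.7071.
C₀ = D/Vd = 588/64 ≈ 9.188 μg/mL.
Before the 5th dose, 4 doses have been given. Superposition: Cmin = C₀·(f + f² + … + f^4).
≈ 9.188 × (0.7071 + 0.5000 + 0.3535 + 0.2500) ≈ 9.188 × 1.8106 ≈ 16.636 μg/mL.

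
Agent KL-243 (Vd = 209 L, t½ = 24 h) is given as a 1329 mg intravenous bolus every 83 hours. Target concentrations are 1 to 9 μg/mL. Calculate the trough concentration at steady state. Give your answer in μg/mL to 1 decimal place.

Over one 83-h interval, 83/24 ≈ 3.4583 half-lives elapse, leaving f ≈ 0.0910 of each dose.
At steady state, accumulation factor R = 1/(1 − e^(−kτ)) ≈ 1.1001.
Each bolus raises the concentration by D/Vd = 1329/209 ≈ 6.359 μg/mL.
Steady-state peak Cmax,ss = C₀·R ≈ 6.359 × 1.1001 ≈ 6.996 μg/mL.
Steady-state trough Cmin,ss = Cmax,ss·f ≈ 6.996 × 0.0910 ≈ 0.637 μg/mL.
Trough 0.6 μg/mL vs MEC 1 μg/mL: subtherapeutic.

0.6 μg/mL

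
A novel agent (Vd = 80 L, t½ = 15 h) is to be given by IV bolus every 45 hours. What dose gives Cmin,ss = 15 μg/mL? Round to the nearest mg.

τ/t½ = 45/15 ≈ 3, so f = (1/2)^(45/15) ≈ 0.125000.
Cmin,ss = (D/Vd)·f/(1−f), so D = Cmin,ss·Vd·(1−f)/f.
D = 15 × 80 × (1−f)/f ≈ 15 × 80 × 7.00000 ≈ 8400.00 mg.

8400 mg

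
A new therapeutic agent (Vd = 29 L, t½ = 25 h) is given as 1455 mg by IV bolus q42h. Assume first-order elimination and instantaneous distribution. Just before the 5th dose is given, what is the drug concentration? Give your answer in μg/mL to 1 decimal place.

22.5 μg/mL

f = (1/2)^(τ/t½) = (1/2)^(42/25) ≈ 0.3121.
C₀ = D/Vd = 1455/29 ≈ 50.172 μg/mL.
Before the 5th dose, 4 doses have been given. Superposition: Cmin = C₀·(f + f² + … + f^4).
≈ 50.172 × (0.3121 + 0.0974 + 0.0304 + 0.0095) ≈ 50.172 × 0.4494 ≈ 22.547 μg/mL.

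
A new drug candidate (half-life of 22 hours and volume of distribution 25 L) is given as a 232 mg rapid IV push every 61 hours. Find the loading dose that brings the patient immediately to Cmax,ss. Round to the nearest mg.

272 mg

f = (1/2)^(61/22) ≈ 0.146327; accumulation ratio R = 1/(1−f) ≈ 1.17141.
Loading dose to hit Cmax,ss on first dose: D_load = D_maint·R ≈ 232 × 1.17141 ≈ 271.77 mg.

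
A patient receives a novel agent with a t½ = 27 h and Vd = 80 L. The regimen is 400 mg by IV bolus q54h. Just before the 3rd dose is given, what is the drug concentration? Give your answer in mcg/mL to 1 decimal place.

f = (1/2)^(τ/t½) = (1/2)^(54/27) ≈ 0.2500.
C₀ = D/Vd = 400/80 ≈ 5.000 mcg/mL.
Before the 3rd dose, 2 doses have been given. Superposition: Cmin = C₀·(f + f²).
≈ 5.000 × (0.2500 + 0.0625) ≈ 5.000 × 0.3125 ≈ 1.562 mcg/mL.

1.6 mcg/mL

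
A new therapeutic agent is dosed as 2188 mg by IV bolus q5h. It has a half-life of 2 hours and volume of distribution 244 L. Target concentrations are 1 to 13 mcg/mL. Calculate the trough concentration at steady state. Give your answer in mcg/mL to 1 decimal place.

1.9 mcg/mL

τ/t½ = 5/2 ≈ 2.5, so fraction remaining f = (1/2)^(5/2) ≈ 0.1768.
Each bolus raises the concentration by D/Vd = 2188/244 ≈ 8.967 mcg/mL.
Steady-state trough Cmin,ss = C₀·f/(1−f) ≈ 8.967 × 0.1768/0.8232 ≈ 1.926 mcg/mL.
Trough 1.9 mcg/mL vs MEC 1 mcg/mL: adequate.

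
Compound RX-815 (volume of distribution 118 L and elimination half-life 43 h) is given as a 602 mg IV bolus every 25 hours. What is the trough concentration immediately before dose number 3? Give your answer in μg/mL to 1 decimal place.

f = (1/2)^(τ/t½) = (1/2)^(25/43) ≈ 0.6683.
C₀ = D/Vd = 602/118 ≈ 5.102 μg/mL.
Before the 3rd dose, 2 doses have been given. Superposition: Cmin = C₀·(f + f²).
≈ 5.102 × (0.6683 + 0.4466) ≈ 5.102 × 1.1149 ≈ 5.688 μg/mL.

5.7 μg/mL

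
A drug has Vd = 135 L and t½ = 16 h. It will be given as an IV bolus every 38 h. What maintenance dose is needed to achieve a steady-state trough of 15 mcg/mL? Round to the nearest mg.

8479 mg

τ/t½ = 38/16 ≈ 2.375, so f = (1/2)^(38/16) ≈ 0.192776.
Cmin,ss = (D/Vd)·f/(1−f), so D = Cmin,ss·Vd·(1−f)/f.
D = 15 × 135 × (1−f)/f ≈ 15 × 135 × 4.18737 ≈ 8479.42 mg.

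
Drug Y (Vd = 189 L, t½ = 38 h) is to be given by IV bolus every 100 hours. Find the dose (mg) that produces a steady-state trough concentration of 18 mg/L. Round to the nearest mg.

17680 mg

τ/t½ = 100/38 ≈ 2.6316, so f = (1/2)^(100/38) ≈ 0.161367.
Cmin,ss = (D/Vd)·f/(1−f), so D = Cmin,ss·Vd·(1−f)/f.
D = 18 × 189 × (1−f)/f ≈ 18 × 189 × 5.19705 ≈ 17680.36 mg.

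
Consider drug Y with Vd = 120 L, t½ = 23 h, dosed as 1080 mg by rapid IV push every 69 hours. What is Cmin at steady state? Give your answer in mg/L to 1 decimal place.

1.3 mg/L

The dosing interval is 3 half-lives, so f = 2^(−3) = 0.125.
At steady state, R = 1/(1 − 0.125) = 8/7.
Single-dose peak C₀ = D/Vd = 1080/120 = 9 mg/L.
Steady-state peak Cmax,ss = C₀·R = 9 × 8/7 ≈ 10.286 mg/L.
Steady-state trough Cmin,ss = Cmax,ss·f ≈ 10.286 × 0.125 ≈ 1.286 mg/L.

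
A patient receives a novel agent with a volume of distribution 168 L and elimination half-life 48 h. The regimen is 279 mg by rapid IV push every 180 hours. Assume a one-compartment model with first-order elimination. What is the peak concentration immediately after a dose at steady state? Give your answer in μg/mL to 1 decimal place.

1.8 μg/mL

k = ln2/t½ = ln2/48 ≈ 0.014441 h⁻¹; fraction remaining f = e^(−kτ) = e^(−0.014441×180) ≈ 0.0743.
At steady state, accumulation factor R = 1/(1 − e^(−kτ)) ≈ 1.0803.
Each bolus raises the concentration by D/Vd = 279/168 ≈ 1.661 μg/mL.
Steady-state peak Cmax,ss = C₀·R ≈ 1.661 × 1.0803 ≈ 1.794 μg/mL.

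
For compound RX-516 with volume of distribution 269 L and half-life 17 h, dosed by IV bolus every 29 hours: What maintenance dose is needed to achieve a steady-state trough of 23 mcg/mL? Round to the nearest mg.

13997 mg

τ/t½ = 29/17 ≈ 1.7059, so f = (1/2)^(29/17) ≈ 0.306534.
Cmin,ss = (D/Vd)·f/(1−f), so D = Cmin,ss·Vd·(1−f)/f.
D = 23 × 269 × (1−f)/f ≈ 23 × 269 × 2.26228 ≈ 13996.73 mg.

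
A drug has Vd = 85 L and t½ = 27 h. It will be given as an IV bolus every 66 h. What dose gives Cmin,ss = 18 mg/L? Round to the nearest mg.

6798 mg

τ/t½ = 66/27 ≈ 2.4444, so f = (1/2)^(66/27) ≈ 0.183717.
Cmin,ss = (D/Vd)·f/(1−f), so D = Cmin,ss·Vd·(1−f)/f.
D = 18 × 85 × (1−f)/f ≈ 18 × 85 × 4.44315 ≈ 6798.02 mg.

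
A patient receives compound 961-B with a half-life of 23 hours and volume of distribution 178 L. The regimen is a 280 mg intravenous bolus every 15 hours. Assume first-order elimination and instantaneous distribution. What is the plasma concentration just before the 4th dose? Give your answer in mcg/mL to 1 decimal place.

f = (1/2)^(τ/t½) = (1/2)^(15/23) ≈ 0.6363.
C₀ = D/Vd = 280/178 ≈ 1.573 mcg/mL.
Before the 4th dose, 3 doses have been given. Superposition: Cmin = C₀·(f + f² + … + f^3).
≈ 1.573 × (0.6363 + 0.4049 + 0.2576) ≈ 1.573 × 1.2988 ≈ 2.043 mcg/mL.

2.0 mcg/mL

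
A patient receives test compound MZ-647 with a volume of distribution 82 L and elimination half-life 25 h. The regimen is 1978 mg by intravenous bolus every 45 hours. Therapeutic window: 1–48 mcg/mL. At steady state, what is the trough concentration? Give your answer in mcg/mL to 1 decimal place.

k = ln2/t½ = ln2/25 ≈ 0.027726 h⁻¹; fraction remaining f = e^(−kτ) = e^(−0.027726×45) ≈ 0.2872.
Accumulation ratio R = 1/(1 − f) ≈ 1/0.7128 ≈ 1.4029.
Single-dose peak C₀ = D/Vd = 1978/82 ≈ 24.122 mcg/mL.
Cmax,ss = C₀/(1 − f) ≈ 24.122/0.7128 ≈ 33.841 mcg/mL.
One interval later, Cmin,ss = Cmax,ss·e^(−kτ) ≈ 33.841 × 0.2872 ≈ 9.719 mcg/mL.
Trough 9.7 mcg/mL vs MEC 1 mcg/mL: adequate.

9.7 mcg/mL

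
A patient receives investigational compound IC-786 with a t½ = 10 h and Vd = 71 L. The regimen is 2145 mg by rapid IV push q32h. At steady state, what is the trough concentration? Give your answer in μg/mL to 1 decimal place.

Over one 32-h interval, 32/10 ≈ 3.2 half-lives elapse, leaving f ≈ 0.1088 of each dose.
At steady state, accumulation factor R = 1/(1 − e^(−kτ)) ≈ 1.1221.
Each bolus raises the concentration by D/Vd = 2145/71 ≈ 30.211 μg/mL.
Steady-state peak Cmax,ss = C₀·R ≈ 30.211 × 1.1221 ≈ 33.900 μg/mL.
One interval later, Cmin,ss = Cmax,ss·e^(−kτ) ≈ 33.900 × 0.1088 ≈ 3.688 μg/mL.

3.7 μg/mL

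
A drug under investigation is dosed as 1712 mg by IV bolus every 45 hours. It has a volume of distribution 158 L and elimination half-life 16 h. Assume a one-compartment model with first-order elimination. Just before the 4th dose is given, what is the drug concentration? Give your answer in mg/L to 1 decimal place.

1.8 mg/L

f = (1/2)^(τ/t½) = (1/2)^(45/16) ≈ 0.1423.
C₀ = D/Vd = 1712/158 ≈ 10.835 mg/L.
Before the 4th dose, 3 doses have been given. Superposition: Cmin = C₀·(f + f² + … + f^3).
≈ 10.835 × (0.1423 + 0.0202 + 0.0029) ≈ 10.835 × 0.1654 ≈ 1.792 mg/L.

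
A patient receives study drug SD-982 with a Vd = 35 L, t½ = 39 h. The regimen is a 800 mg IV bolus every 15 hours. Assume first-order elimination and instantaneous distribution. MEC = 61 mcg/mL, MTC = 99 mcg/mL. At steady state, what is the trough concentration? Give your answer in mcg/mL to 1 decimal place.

τ/t½ = 15/39 ≈ 0.38462, so fraction remaining f = (1/2)^(15/39) ≈ 0.7660.
At steady state, accumulation factor R = 1/(1 − e^(−kτ)) ≈ 4.2735.
Each bolus raises the concentration by D/Vd = 800/35 ≈ 22.857 mcg/mL.
Steady-state peak Cmax,ss = C₀·R ≈ 22.857 × 4.2735 ≈ 97.679 mcg/mL.
One interval later, Cmin,ss = Cmax,ss·e^(−kτ) ≈ 97.679 × 0.7660 ≈ 74.822 mcg/mL.
Trough 74.8 mcg/mL vs MEC 61 mcg/mL: adequate.

74.8 mcg/mL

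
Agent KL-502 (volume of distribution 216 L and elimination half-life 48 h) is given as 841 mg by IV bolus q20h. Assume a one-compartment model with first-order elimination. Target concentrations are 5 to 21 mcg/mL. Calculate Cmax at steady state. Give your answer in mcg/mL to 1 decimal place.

15.5 mcg/mL

Over one 20-h interval, 20/48 ≈ 0.41667 half-lives elapse, leaving f ≈ 0.7492 of each dose.
Accumulation ratio R = 1/(1 − f) ≈ 1/0.2508 ≈ 3.9872.
Single-dose peak C₀ = D/Vd = 841/216 ≈ 3.894 mcg/mL.
Cmax,ss = C₀/(1 − f) ≈ 3.894/0.2508 ≈ 15.526 mcg/mL.
Peak 15.5 mcg/mL vs MTC 21 mcg/mL: below toxic threshold.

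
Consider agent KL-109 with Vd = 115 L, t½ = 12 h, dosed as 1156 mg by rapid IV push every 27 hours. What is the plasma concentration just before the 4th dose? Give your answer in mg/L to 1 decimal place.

f = (1/2)^(τ/t½) = (1/2)^(27/12) ≈ 0.2102.
C₀ = D/Vd = 1156/115 ≈ 10.052 mg/L.
Before the 4th dose, 3 doses have been given. Superposition: Cmin = C₀·(f + f² + … + f^3).
≈ 10.052 × (0.2102 + 0.0442 + 0.0093) ≈ 10.052 × 0.2637 ≈ 2.651 mg/L.

2.7 mg/L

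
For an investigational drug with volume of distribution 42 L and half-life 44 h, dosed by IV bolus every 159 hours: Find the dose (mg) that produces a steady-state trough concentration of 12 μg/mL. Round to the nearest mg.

τ/t½ = 159/44 ≈ 3.6136, so f = (1/2)^(159/44) ≈ 0.081693.
Cmin,ss = (D/Vd)·f/(1−f), so D = Cmin,ss·Vd·(1−f)/f.
D = 12 × 42 × (1−f)/f ≈ 12 × 42 × 11.24095 ≈ 5665.44 mg.

5665 mg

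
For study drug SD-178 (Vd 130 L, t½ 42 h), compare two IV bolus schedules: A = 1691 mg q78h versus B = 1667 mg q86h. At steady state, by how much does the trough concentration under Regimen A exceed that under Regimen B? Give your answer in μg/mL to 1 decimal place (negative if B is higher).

0.9 μg/mL

Regimen A: f = (1/2)^(78/42) ≈ 0.2760; Cmin,ss = (1691/130)·f/(1−f) ≈ 4.959 μg/mL.
Regimen B: f = (1/2)^(86/42) ≈ 0.2419; Cmin,ss = (1667/130)·f/(1−f) ≈ 4.092 μg/mL.
Difference ≈ 4.959 − 4.092 ≈ 0.867 μg/mL.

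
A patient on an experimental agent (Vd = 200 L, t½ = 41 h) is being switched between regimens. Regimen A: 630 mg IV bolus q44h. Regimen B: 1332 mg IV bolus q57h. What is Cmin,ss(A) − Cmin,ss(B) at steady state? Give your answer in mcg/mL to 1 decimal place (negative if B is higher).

Regimen A: f = (1/2)^(44/41) ≈ 0.4753; Cmin,ss = (630/200)·f/(1−f) ≈ 2.853 mcg/mL.
Regimen B: f = (1/2)^(57/41) ≈ 0.3815; Cmin,ss = (1332/200)·f/(1−f) ≈ 4.108 mcg/mL.
Difference ≈ 2.853 − 4.108 ≈ -1.255 mcg/mL.

-1.3 mcg/mL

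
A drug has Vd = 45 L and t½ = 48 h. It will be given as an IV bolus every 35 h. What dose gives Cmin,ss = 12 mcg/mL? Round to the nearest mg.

355 mg

τ/t½ = 35/48 ≈ 0.72917, so f = (1/2)^(35/48) ≈ 0.603252.
Cmin,ss = (D/Vd)·f/(1−f), so D = Cmin,ss·Vd·(1−f)/f.
D = 12 × 45 × (1−f)/f ≈ 12 × 45 × 0.65768 ≈ 355.15 mg.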